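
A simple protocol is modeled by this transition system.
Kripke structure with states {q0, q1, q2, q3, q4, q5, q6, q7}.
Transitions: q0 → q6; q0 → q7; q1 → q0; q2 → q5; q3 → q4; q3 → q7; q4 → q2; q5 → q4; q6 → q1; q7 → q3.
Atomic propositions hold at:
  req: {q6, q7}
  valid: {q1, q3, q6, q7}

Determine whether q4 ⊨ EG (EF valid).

EF valid: least fixpoint, start Z0 = {q1, q3, q6, q7}, add states with some successor in Z. Z1 = {q0, q1, q3, q6, q7}; fixed.
Sat(EF valid) = {q0, q1, q3, q6, q7}
EG (EF valid): greatest fixpoint, start Z0 = {q0, q1, q3, q6, q7}, keep only states in Sat with some successor in Z. Already a fixed point.
Sat(EG (EF valid)) = {q0, q1, q3, q6, q7}
q4 ∉ Sat(EG (EF valid)) = {q0, q1, q3, q6, q7}, so the formula does not hold at q4.

No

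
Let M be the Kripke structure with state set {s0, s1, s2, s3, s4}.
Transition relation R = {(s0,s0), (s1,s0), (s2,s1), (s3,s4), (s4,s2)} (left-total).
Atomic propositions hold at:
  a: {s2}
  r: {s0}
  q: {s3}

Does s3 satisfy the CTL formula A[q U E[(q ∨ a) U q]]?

Yes

Sat(q ∨ a) = {s2, s3}
E[(q ∨ a) U q]: least fixpoint, start Z0 = Sat(q) = {s3}, add states in Sat(q ∨ a) with some successor in Z. Already a fixed point.
Sat(E[(q ∨ a) U q]) = {s3}
A[q U E[(q ∨ a) U q]]: least fixpoint, start Z0 = Sat(E[(q ∨ a) U q]) = {s3}, add states in Sat(q) with every successor in Z. Already a fixed point.
Sat(A[q U E[(q ∨ a) U q]]) = {s3}
s3 ∈ Sat(A[q U E[(q ∨ a) U q]]) = {s3}, so the formula holds at s3.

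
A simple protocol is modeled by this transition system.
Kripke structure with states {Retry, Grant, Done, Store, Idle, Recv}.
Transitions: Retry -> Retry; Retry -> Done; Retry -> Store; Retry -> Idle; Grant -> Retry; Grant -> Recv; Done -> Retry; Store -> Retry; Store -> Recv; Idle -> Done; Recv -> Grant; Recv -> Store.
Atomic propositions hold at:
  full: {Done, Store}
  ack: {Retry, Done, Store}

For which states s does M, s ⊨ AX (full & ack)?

Sat(full & ack) = {Done, Store}
Sat(AX (full & ack)) = {s : every successor in {Done, Store}} = {Idle}

{Idle}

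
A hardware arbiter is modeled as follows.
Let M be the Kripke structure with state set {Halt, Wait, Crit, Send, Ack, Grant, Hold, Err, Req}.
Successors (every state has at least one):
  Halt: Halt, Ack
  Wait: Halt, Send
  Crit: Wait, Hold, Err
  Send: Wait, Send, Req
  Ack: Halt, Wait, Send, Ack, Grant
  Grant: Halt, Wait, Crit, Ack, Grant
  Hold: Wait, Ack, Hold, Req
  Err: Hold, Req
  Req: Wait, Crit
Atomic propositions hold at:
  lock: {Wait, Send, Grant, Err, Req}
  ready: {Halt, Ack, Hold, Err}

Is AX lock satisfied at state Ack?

Sat(AX lock) = {s : every successor in {Wait, Send, Grant, Err, Req}} = {Send}
Ack ∉ Sat(AX lock) = {Send}, so the formula does not hold at Ack.

No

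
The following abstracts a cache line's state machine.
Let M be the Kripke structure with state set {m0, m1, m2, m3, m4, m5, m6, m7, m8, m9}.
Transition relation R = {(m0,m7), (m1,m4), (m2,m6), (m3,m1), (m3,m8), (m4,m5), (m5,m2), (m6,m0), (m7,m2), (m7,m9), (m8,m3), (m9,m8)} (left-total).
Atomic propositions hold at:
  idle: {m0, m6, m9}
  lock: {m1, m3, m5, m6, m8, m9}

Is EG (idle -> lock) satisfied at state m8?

Sat(idle -> lock) = {m1, m2, m3, m4, m5, m6, m7, m8, m9}
EG (idle -> lock): greatest fixpoint, start Z0 = {m1, m2, m3, m4, m5, m6, m7, m8, m9}, keep only states in Sat with some successor in Z. Z1 = {m1, m2, m3, m4, m5, m7, m8, m9}; Z2 = {m1, m3, m4, m5, m7, m8, m9}; Z3 = {m1, m3, m4, m7, m8, m9}; Z4 = {m1, m3, m7, m8, m9}; Z5 = {m3, m7, m8, m9}; fixed.
Sat(EG (idle -> lock)) = {m3, m7, m8, m9}
m8 ∈ Sat(EG (idle -> lock)) = {m3, m7, m8, m9}, so the formula holds at m8.

Yes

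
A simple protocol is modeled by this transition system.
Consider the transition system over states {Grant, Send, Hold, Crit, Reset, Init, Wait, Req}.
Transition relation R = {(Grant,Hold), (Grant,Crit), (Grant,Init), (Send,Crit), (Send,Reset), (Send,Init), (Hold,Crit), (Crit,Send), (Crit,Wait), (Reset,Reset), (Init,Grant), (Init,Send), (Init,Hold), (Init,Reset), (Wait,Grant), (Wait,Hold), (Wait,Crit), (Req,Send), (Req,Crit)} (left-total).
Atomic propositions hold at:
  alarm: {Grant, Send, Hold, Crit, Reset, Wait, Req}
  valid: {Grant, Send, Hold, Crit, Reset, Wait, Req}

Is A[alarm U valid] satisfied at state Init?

No

A[alarm U valid]: least fixpoint, start Z0 = Sat(valid) = {Grant, Send, Hold, Crit, Reset, Wait, Req}, add states in Sat(alarm) with every successor in Z. Already a fixed point.
Sat(A[alarm U valid]) = {Grant, Send, Hold, Crit, Reset, Wait, Req}
Init ∉ Sat(A[alarm U valid]) = {Grant, Send, Hold, Crit, Reset, Wait, Req}, so the formula does not hold at Init.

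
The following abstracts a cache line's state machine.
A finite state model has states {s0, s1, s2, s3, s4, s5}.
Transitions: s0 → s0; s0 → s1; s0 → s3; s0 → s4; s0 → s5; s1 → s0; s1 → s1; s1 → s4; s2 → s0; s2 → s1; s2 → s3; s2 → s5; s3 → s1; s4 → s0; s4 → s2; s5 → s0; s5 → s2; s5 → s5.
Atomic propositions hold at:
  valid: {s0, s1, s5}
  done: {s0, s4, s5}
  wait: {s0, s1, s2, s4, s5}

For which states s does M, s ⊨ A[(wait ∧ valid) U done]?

Sat(wait ∧ valid) = {s0, s1, s5}
A[(wait ∧ valid) U done]: least fixpoint, start Z0 = Sat(done) = {s0, s4, s5}, add states in Sat(wait ∧ valid) with every successor in Z. Already a fixed point.
Sat(A[(wait ∧ valid) U done]) = {s0, s4, s5}

{s0, s4, s5}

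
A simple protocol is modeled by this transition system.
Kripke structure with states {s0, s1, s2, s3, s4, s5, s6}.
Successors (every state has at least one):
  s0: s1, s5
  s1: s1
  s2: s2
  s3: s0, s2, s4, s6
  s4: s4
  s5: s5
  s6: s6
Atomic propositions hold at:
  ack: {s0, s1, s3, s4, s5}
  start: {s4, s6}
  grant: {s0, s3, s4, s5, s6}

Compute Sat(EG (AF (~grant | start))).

{s1, s2, s4, s6}

Sat(~grant) = {s1, s2}
Sat(~grant | start) = {s1, s2, s4, s6}
AF (~grant | start): least fixpoint, start Z0 = {s1, s2, s4, s6}, add states with every successor in Z. Already a fixed point.
Sat(AF (~grant | start)) = {s1, s2, s4, s6}
EG (AF (~grant | start)): greatest fixpoint, start Z0 = {s1, s2, s4, s6}, keep only states in Sat with some successor in Z. Already a fixed point.
Sat(EG (AF (~grant | start))) = {s1, s2, s4, s6}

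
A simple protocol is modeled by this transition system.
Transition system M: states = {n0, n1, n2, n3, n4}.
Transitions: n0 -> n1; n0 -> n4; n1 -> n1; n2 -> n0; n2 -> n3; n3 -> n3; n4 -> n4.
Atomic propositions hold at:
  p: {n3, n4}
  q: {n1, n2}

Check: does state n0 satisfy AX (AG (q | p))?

Sat(q | p) = {n1, n2, n3, n4}
AG (q | p): greatest fixpoint, start Z0 = {n1, n2, n3, n4}, keep only states in Sat with every successor in Z. Z1 = {n1, n3, n4}; fixed.
Sat(AG (q | p)) = {n1, n3, n4}
Sat(AX (AG (q | p))) = {s : every successor in {n1, n3, n4}} = {n0, n1, n3, n4}
n0 ∈ Sat(AX (AG (q | p))) = {n0, n1, n3, n4}, so the formula holds at n0.

Yes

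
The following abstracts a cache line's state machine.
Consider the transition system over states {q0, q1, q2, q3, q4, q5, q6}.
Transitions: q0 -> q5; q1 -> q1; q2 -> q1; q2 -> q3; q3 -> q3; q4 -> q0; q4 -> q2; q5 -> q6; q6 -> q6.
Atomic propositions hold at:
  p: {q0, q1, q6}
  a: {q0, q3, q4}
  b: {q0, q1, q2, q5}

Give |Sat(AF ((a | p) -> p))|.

Sat(a | p) = {q0, q1, q3, q4, q6}
Sat((a | p) -> p) = {q0, q1, q2, q5, q6}
AF ((a | p) -> p): least fixpoint, start Z0 = {q0, q1, q2, q5, q6}, add states with every successor in Z. Z1 = {q0, q1, q2, q4, q5, q6}; fixed.
Sat(AF ((a | p) -> p)) = {q0, q1, q2, q4, q5, q6}
|Sat(AF ((a | p) -> p))| = |{q0, q1, q2, q4, q5, q6}| = 6.

6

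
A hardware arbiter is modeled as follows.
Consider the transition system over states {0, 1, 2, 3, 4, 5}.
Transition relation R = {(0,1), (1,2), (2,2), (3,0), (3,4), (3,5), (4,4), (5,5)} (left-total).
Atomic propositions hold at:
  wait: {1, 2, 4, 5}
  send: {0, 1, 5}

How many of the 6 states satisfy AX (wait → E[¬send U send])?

Sat(¬send) = {2, 3, 4}
E[¬send U send]: least fixpoint, start Z0 = Sat(send) = {0, 1, 5}, add states in Sat(¬send) with some successor in Z. Z1 = {0, 1, 3, 5}; fixed.
Sat(E[¬send U send]) = {0, 1, 3, 5}
Sat(wait → E[¬send U send]) = {0, 1, 3, 5}
Sat(AX (wait → E[¬send U send])) = {s : every successor in {0, 1, 3, 5}} = {0, 5}
|Sat(AX (wait → E[¬send U send]))| = |{0, 5}| = 2.

2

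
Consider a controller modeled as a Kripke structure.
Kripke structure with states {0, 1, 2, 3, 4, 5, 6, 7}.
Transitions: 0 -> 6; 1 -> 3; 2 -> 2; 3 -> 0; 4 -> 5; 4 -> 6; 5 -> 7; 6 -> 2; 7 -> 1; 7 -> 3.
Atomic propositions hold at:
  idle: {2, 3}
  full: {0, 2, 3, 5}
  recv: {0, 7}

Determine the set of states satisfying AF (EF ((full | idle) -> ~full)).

Sat(full | idle) = {0, 2, 3, 5}
Sat(~full) = {1, 4, 6, 7}
Sat((full | idle) -> ~full) = {1, 4, 6, 7}
EF ((full | idle) -> ~full): least fixpoint, start Z0 = {1, 4, 6, 7}, add states with some successor in Z. Z1 = {0, 1, 4, 5, 6, 7}; Z2 = {0, 1, 3, 4, 5, 6, 7}; fixed.
Sat(EF ((full | idle) -> ~full)) = {0, 1, 3, 4, 5, 6, 7}
AF (EF ((full | idle) -> ~full)): least fixpoint, start Z0 = {0, 1, 3, 4, 5, 6, 7}, add states with every successor in Z. Already a fixed point.
Sat(AF (EF ((full | idle) -> ~full))) = {0, 1, 3, 4, 5, 6, 7}

{0, 1, 3, 4, 5, 6, 7}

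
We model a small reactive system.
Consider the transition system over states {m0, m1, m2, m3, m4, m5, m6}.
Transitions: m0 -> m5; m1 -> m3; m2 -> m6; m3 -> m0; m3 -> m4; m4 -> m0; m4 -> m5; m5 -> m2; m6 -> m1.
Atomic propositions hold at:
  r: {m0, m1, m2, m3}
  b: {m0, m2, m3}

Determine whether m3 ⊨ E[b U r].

Yes

E[b U r]: least fixpoint, start Z0 = Sat(r) = {m0, m1, m2, m3}, add states in Sat(b) with some successor in Z. Already a fixed point.
Sat(E[b U r]) = {m0, m1, m2, m3}
m3 ∈ Sat(E[b U r]) = {m0, m1, m2, m3}, so the formula holds at m3.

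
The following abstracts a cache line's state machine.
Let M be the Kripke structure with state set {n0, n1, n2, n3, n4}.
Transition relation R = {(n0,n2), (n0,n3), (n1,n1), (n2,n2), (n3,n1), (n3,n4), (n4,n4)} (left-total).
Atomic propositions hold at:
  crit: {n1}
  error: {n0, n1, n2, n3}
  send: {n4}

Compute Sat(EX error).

Sat(EX error) = {s : some successor in {n0, n1, n2, n3}} = {n0, n1, n2, n3}

{n0, n1, n2, n3}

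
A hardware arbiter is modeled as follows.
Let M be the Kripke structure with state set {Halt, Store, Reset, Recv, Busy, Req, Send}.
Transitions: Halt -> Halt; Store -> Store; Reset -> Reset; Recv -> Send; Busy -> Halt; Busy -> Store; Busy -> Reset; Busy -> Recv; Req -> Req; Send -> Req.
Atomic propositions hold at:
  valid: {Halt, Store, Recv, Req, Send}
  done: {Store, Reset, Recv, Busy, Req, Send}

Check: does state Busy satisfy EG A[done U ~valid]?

Sat(~valid) = {Reset, Busy}
A[done U ~valid]: least fixpoint, start Z0 = Sat(~valid) = {Reset, Busy}, add states in Sat(done) with every successor in Z. Already a fixed point.
Sat(A[done U ~valid]) = {Reset, Busy}
EG A[done U ~valid]: greatest fixpoint, start Z0 = {Reset, Busy}, keep only states in Sat with some successor in Z. Already a fixed point.
Sat(EG A[done U ~valid]) = {Reset, Busy}
Busy ∈ Sat(EG A[done U ~valid]) = {Reset, Busy}, so the formula holds at Busy.

Yes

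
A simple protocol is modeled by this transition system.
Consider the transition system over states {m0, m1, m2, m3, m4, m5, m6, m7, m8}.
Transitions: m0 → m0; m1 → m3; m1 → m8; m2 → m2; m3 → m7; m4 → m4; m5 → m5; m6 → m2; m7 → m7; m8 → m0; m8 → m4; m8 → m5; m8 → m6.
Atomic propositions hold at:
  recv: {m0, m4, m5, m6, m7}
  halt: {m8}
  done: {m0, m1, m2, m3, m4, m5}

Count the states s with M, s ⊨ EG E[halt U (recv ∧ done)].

Sat(recv ∧ done) = {m0, m4, m5}
E[halt U (recv ∧ done)]: least fixpoint, start Z0 = Sat((recv ∧ done)) = {m0, m4, m5}, add states in Sat(halt) with some successor in Z. Z1 = {m0, m4, m5, m8}; fixed.
Sat(E[halt U (recv ∧ done)]) = {m0, m4, m5, m8}
EG E[halt U (recv ∧ done)]: greatest fixpoint, start Z0 = {m0, m4, m5, m8}, keep only states in Sat with some successor in Z. Already a fixed point.
Sat(EG E[halt U (recv ∧ done)]) = {m0, m4, m5, m8}
|Sat(EG E[halt U (recv ∧ done)])| = |{m0, m4, m5, m8}| = 4.

4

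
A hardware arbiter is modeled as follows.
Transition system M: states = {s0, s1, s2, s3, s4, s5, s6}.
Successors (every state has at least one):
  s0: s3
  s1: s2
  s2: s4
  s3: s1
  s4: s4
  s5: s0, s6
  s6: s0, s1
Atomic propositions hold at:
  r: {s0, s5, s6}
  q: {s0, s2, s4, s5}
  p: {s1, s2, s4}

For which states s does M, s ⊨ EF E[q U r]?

{s0, s5, s6}

E[q U r]: least fixpoint, start Z0 = Sat(r) = {s0, s5, s6}, add states in Sat(q) with some successor in Z. Already a fixed point.
Sat(E[q U r]) = {s0, s5, s6}
EF E[q U r]: least fixpoint, start Z0 = {s0, s5, s6}, add states with some successor in Z. Already a fixed point.
Sat(EF E[q U r]) = {s0, s5, s6}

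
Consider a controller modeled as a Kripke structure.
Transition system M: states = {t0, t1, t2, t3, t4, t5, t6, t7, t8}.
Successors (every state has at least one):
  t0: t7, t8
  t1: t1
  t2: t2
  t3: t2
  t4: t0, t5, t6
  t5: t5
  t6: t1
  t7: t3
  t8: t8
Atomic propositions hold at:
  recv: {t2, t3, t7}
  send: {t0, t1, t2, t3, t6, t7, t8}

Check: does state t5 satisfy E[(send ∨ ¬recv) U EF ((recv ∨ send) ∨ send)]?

No

Sat(¬recv) = {t0, t1, t4, t5, t6, t8}
Sat(send ∨ ¬recv) = {t0, t1, t2, t3, t4, t5, t6, t7, t8}
Sat(recv ∨ send) = {t0, t1, t2, t3, t6, t7, t8}
Sat((recv ∨ send) ∨ send) = {t0, t1, t2, t3, t6, t7, t8}
EF ((recv ∨ send) ∨ send): least fixpoint, start Z0 = {t0, t1, t2, t3, t6, t7, t8}, add states with some successor in Z. Z1 = {t0, t1, t2, t3, t4, t6, t7, t8}; fixed.
Sat(EF ((recv ∨ send) ∨ send)) = {t0, t1, t2, t3, t4, t6, t7, t8}
E[(send ∨ ¬recv) U EF ((recv ∨ send) ∨ send)]: least fixpoint, start Z0 = Sat(EF ((recv ∨ send) ∨ send)) = {t0, t1, t2, t3, t4, t6, t7, t8}, add states in Sat(send ∨ ¬recv) with some successor in Z. Already a fixed point.
Sat(E[(send ∨ ¬recv) U EF ((recv ∨ send) ∨ send)]) = {t0, t1, t2, t3, t4, t6, t7, t8}
t5 ∉ Sat(E[(send ∨ ¬recv) U EF ((recv ∨ send) ∨ send)]) = {t0, t1, t2, t3, t4, t6, t7, t8}, so the formula does not hold at t5.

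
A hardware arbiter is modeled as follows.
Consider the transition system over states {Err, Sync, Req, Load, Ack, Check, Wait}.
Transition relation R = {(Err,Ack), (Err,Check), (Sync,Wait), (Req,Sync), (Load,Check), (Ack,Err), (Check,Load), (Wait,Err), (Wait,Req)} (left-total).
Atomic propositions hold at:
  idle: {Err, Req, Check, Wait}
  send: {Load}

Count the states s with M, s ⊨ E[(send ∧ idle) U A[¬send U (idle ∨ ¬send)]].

Sat(send ∧ idle) = ∅
Sat(¬send) = {Err, Sync, Req, Ack, Check, Wait}
Sat(idle ∨ ¬send) = {Err, Sync, Req, Ack, Check, Wait}
A[¬send U (idle ∨ ¬send)]: least fixpoint, start Z0 = Sat((idle ∨ ¬send)) = {Err, Sync, Req, Ack, Check, Wait}, add states in Sat(¬send) with every successor in Z. Already a fixed point.
Sat(A[¬send U (idle ∨ ¬send)]) = {Err, Sync, Req, Ack, Check, Wait}
E[(send ∧ idle) U A[¬send U (idle ∨ ¬send)]]: least fixpoint, start Z0 = Sat(A[¬send U (idle ∨ ¬send)]) = {Err, Sync, Req, Ack, Check, Wait}, add states in Sat(send ∧ idle) with some successor in Z. Already a fixed point.
Sat(E[(send ∧ idle) U A[¬send U (idle ∨ ¬send)]]) = {Err, Sync, Req, Ack, Check, Wait}
|Sat(E[(send ∧ idle) U A[¬send U (idle ∨ ¬send)]])| = |{Err, Sync, Req, Ack, Check, Wait}| = 6.

6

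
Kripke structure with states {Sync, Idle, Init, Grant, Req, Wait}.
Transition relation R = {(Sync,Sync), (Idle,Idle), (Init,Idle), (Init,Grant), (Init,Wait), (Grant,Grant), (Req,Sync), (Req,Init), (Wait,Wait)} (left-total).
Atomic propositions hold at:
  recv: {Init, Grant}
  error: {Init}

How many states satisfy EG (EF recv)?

3

EF recv: least fixpoint, start Z0 = {Init, Grant}, add states with some successor in Z. Z1 = {Init, Grant, Req}; fixed.
Sat(EF recv) = {Init, Grant, Req}
EG (EF recv): greatest fixpoint, start Z0 = {Init, Grant, Req}, keep only states in Sat with some successor in Z. Already a fixed point.
Sat(EG (EF recv)) = {Init, Grant, Req}
|Sat(EG (EF recv))| = |{Init, Grant, Req}| = 3.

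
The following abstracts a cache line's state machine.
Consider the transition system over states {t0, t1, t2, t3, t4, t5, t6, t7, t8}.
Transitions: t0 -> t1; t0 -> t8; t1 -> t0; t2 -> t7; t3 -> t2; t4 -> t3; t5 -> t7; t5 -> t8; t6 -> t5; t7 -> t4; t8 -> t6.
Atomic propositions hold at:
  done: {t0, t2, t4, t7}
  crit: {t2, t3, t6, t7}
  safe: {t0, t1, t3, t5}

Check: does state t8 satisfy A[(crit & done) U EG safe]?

Sat(crit & done) = {t2, t7}
EG safe: greatest fixpoint, start Z0 = {t0, t1, t3, t5}, keep only states in Sat with some successor in Z. Z1 = {t0, t1}; fixed.
Sat(EG safe) = {t0, t1}
A[(crit & done) U EG safe]: least fixpoint, start Z0 = Sat(EG safe) = {t0, t1}, add states in Sat(crit & done) with every successor in Z. Already a fixed point.
Sat(A[(crit & done) U EG safe]) = {t0, t1}
t8 ∉ Sat(A[(crit & done) U EG safe]) = {t0, t1}, so the formula does not hold at t8.

No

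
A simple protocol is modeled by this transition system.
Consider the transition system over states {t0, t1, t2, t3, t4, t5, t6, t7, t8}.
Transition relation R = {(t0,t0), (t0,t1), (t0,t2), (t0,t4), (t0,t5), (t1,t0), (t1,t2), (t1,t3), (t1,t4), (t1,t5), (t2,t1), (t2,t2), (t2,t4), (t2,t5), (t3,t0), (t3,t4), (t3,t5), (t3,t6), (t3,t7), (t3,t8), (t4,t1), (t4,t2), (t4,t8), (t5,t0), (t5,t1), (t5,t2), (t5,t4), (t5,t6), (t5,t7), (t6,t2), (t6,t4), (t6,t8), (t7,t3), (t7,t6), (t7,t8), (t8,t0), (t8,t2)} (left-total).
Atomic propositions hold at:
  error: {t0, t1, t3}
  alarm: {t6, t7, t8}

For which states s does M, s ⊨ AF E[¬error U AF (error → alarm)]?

Sat(¬error) = {t2, t4, t5, t6, t7, t8}
Sat(error → alarm) = {t2, t4, t5, t6, t7, t8}
AF (error → alarm): least fixpoint, start Z0 = {t2, t4, t5, t6, t7, t8}, add states with every successor in Z. Already a fixed point.
Sat(AF (error → alarm)) = {t2, t4, t5, t6, t7, t8}
E[¬error U AF (error → alarm)]: least fixpoint, start Z0 = Sat(AF (error → alarm)) = {t2, t4, t5, t6, t7, t8}, add states in Sat(¬error) with some successor in Z. Already a fixed point.
Sat(E[¬error U AF (error → alarm)]) = {t2, t4, t5, t6, t7, t8}
AF E[¬error U AF (error → alarm)]: least fixpoint, start Z0 = {t2, t4, t5, t6, t7, t8}, add states with every successor in Z. Already a fixed point.
Sat(AF E[¬error U AF (error → alarm)]) = {t2, t4, t5, t6, t7, t8}

{t2, t4, t5, t6, t7, t8}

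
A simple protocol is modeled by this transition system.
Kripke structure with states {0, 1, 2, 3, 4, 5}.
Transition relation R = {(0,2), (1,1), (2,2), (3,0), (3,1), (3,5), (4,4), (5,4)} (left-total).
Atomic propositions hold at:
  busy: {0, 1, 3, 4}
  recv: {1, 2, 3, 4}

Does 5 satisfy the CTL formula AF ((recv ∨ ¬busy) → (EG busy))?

Yes

Sat(¬busy) = {2, 5}
Sat(recv ∨ ¬busy) = {1, 2, 3, 4, 5}
EG busy: greatest fixpoint, start Z0 = {0, 1, 3, 4}, keep only states in Sat with some successor in Z. Z1 = {1, 3, 4}; fixed.
Sat(EG busy) = {1, 3, 4}
Sat((recv ∨ ¬busy) → (EG busy)) = {0, 1, 3, 4}
AF ((recv ∨ ¬busy) → (EG busy)): least fixpoint, start Z0 = {0, 1, 3, 4}, add states with every successor in Z. Z1 = {0, 1, 3, 4, 5}; fixed.
Sat(AF ((recv ∨ ¬busy) → (EG busy))) = {0, 1, 3, 4, 5}
5 ∈ Sat(AF ((recv ∨ ¬busy) → (EG busy))) = {0, 1, 3, 4, 5}, so the formula holds at 5.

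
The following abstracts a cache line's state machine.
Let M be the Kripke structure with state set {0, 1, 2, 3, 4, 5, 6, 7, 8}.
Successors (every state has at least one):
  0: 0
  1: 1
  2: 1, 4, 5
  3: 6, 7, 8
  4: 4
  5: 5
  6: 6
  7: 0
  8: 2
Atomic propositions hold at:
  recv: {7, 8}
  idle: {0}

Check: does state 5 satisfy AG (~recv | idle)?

Sat(~recv) = {0, 1, 2, 3, 4, 5, 6}
Sat(~recv | idle) = {0, 1, 2, 3, 4, 5, 6}
AG (~recv | idle): greatest fixpoint, start Z0 = {0, 1, 2, 3, 4, 5, 6}, keep only states in Sat with every successor in Z. Z1 = {0, 1, 2, 4, 5, 6}; fixed.
Sat(AG (~recv | idle)) = {0, 1, 2, 4, 5, 6}
5 ∈ Sat(AG (~recv | idle)) = {0, 1, 2, 4, 5, 6}, so the formula holds at 5.

Yes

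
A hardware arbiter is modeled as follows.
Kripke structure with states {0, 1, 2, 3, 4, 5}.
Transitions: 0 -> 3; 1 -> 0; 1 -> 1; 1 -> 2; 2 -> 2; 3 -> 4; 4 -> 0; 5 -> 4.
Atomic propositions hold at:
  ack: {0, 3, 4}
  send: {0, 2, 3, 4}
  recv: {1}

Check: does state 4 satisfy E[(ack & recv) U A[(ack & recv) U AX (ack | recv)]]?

Sat(ack & recv) = ∅
Sat(ack | recv) = {0, 1, 3, 4}
Sat(AX (ack | recv)) = {s : every successor in {0, 1, 3, 4}} = {0, 3, 4, 5}
A[(ack & recv) U AX (ack | recv)]: least fixpoint, start Z0 = Sat(AX (ack | recv)) = {0, 3, 4, 5}, add states in Sat(ack & recv) with every successor in Z. Already a fixed point.
Sat(A[(ack & recv) U AX (ack | recv)]) = {0, 3, 4, 5}
E[(ack & recv) U A[(ack & recv) U AX (ack | recv)]]: least fixpoint, start Z0 = Sat(A[(ack & recv) U AX (ack | recv)]) = {0, 3, 4, 5}, add states in Sat(ack & recv) with some successor in Z. Already a fixed point.
Sat(E[(ack & recv) U A[(ack & recv) U AX (ack | recv)]]) = {0, 3, 4, 5}
4 ∈ Sat(E[(ack & recv) U A[(ack & recv) U AX (ack | recv)]]) = {0, 3, 4, 5}, so the formula holds at 4.

Yes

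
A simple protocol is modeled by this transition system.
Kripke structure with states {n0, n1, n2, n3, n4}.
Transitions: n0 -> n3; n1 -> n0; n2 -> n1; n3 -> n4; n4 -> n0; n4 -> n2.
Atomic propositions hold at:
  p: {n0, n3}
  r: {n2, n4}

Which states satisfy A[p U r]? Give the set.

{n0, n2, n3, n4}

A[p U r]: least fixpoint, start Z0 = Sat(r) = {n2, n4}, add states in Sat(p) with every successor in Z. Z1 = {n2, n3, n4}; Z2 = {n0, n2, n3, n4}; fixed.
Sat(A[p U r]) = {n0, n2, n3, n4}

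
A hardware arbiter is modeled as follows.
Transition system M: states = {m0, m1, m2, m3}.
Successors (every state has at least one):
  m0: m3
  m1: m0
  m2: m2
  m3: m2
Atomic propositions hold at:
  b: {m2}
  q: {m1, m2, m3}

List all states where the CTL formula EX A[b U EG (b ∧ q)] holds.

Sat(b ∧ q) = {m2}
EG (b ∧ q): greatest fixpoint, start Z0 = {m2}, keep only states in Sat with some successor in Z. Already a fixed point.
Sat(EG (b ∧ q)) = {m2}
A[b U EG (b ∧ q)]: least fixpoint, start Z0 = Sat(EG (b ∧ q)) = {m2}, add states in Sat(b) with every successor in Z. Already a fixed point.
Sat(A[b U EG (b ∧ q)]) = {m2}
Sat(EX A[b U EG (b ∧ q)]) = {s : some successor in {m2}} = {m2, m3}

{m2, m3}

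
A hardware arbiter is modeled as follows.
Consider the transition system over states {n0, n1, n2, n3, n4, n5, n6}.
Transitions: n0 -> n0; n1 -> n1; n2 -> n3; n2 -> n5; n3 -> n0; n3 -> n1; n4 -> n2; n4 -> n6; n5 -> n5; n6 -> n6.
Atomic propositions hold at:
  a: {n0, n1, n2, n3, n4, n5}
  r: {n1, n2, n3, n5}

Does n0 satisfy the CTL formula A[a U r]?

A[a U r]: least fixpoint, start Z0 = Sat(r) = {n1, n2, n3, n5}, add states in Sat(a) with every successor in Z. Already a fixed point.
Sat(A[a U r]) = {n1, n2, n3, n5}
n0 ∉ Sat(A[a U r]) = {n1, n2, n3, n5}, so the formula does not hold at n0.

No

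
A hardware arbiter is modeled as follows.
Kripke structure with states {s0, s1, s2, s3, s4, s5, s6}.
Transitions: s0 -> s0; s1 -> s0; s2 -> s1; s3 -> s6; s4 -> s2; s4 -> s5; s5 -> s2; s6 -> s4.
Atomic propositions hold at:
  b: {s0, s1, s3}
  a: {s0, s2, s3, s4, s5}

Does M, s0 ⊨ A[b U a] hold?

Yes

A[b U a]: least fixpoint, start Z0 = Sat(a) = {s0, s2, s3, s4, s5}, add states in Sat(b) with every successor in Z. Z1 = {s0, s1, s2, s3, s4, s5}; fixed.
Sat(A[b U a]) = {s0, s1, s2, s3, s4, s5}
s0 ∈ Sat(A[b U a]) = {s0, s1, s2, s3, s4, s5}, so the formula holds at s0.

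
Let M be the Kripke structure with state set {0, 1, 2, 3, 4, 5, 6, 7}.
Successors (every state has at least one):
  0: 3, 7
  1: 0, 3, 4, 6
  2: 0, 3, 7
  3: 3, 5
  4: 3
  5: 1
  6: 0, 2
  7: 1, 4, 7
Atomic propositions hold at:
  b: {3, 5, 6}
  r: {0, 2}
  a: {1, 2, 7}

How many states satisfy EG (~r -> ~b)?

4

Sat(~r) = {1, 3, 4, 5, 6, 7}
Sat(~b) = {0, 1, 2, 4, 7}
Sat(~r -> ~b) = {0, 1, 2, 4, 7}
EG (~r -> ~b): greatest fixpoint, start Z0 = {0, 1, 2, 4, 7}, keep only states in Sat with some successor in Z. Z1 = {0, 1, 2, 7}; fixed.
Sat(EG (~r -> ~b)) = {0, 1, 2, 7}
|Sat(EG (~r -> ~b))| = |{0, 1, 2, 7}| = 4.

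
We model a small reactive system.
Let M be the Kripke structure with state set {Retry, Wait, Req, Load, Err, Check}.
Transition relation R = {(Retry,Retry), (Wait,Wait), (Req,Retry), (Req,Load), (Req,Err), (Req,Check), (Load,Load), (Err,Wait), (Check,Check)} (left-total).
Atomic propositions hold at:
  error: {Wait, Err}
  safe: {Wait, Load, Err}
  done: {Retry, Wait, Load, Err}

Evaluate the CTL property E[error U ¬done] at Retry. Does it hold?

No

Sat(¬done) = {Req, Check}
E[error U ¬done]: least fixpoint, start Z0 = Sat(¬done) = {Req, Check}, add states in Sat(error) with some successor in Z. Already a fixed point.
Sat(E[error U ¬done]) = {Req, Check}
Retry ∉ Sat(E[error U ¬done]) = {Req, Check}, so the formula does not hold at Retry.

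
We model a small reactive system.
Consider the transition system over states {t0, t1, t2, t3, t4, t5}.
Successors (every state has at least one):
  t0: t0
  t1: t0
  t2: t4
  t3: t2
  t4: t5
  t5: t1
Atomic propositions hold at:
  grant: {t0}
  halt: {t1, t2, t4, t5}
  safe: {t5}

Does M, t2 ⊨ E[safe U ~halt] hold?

Sat(~halt) = {t0, t3}
E[safe U ~halt]: least fixpoint, start Z0 = Sat(~halt) = {t0, t3}, add states in Sat(safe) with some successor in Z. Already a fixed point.
Sat(E[safe U ~halt]) = {t0, t3}
t2 ∉ Sat(E[safe U ~halt]) = {t0, t3}, so the formula does not hold at t2.

No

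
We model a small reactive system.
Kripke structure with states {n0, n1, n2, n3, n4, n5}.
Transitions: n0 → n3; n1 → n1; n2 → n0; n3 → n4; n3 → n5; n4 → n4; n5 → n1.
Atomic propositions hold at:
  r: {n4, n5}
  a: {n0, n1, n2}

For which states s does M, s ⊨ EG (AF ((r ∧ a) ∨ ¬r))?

Sat(r ∧ a) = ∅
Sat(¬r) = {n0, n1, n2, n3}
Sat((r ∧ a) ∨ ¬r) = {n0, n1, n2, n3}
AF ((r ∧ a) ∨ ¬r): least fixpoint, start Z0 = {n0, n1, n2, n3}, add states with every successor in Z. Z1 = {n0, n1, n2, n3, n5}; fixed.
Sat(AF ((r ∧ a) ∨ ¬r)) = {n0, n1, n2, n3, n5}
EG (AF ((r ∧ a) ∨ ¬r)): greatest fixpoint, start Z0 = {n0, n1, n2, n3, n5}, keep only states in Sat with some successor in Z. Already a fixed point.
Sat(EG (AF ((r ∧ a) ∨ ¬r))) = {n0, n1, n2, n3, n5}

{n0, n1, n2, n3, n5}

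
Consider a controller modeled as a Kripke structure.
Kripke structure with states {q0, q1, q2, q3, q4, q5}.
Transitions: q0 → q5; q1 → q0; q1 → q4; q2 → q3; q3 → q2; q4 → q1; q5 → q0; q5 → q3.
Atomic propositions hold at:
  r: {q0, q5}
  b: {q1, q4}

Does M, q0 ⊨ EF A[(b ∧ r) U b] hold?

No

Sat(b ∧ r) = ∅
A[(b ∧ r) U b]: least fixpoint, start Z0 = Sat(b) = {q1, q4}, add states in Sat(b ∧ r) with every successor in Z. Already a fixed point.
Sat(A[(b ∧ r) U b]) = {q1, q4}
EF A[(b ∧ r) U b]: least fixpoint, start Z0 = {q1, q4}, add states with some successor in Z. Already a fixed point.
Sat(EF A[(b ∧ r) U b]) = {q1, q4}
q0 ∉ Sat(EF A[(b ∧ r) U b]) = {q1, q4}, so the formula does not hold at q0.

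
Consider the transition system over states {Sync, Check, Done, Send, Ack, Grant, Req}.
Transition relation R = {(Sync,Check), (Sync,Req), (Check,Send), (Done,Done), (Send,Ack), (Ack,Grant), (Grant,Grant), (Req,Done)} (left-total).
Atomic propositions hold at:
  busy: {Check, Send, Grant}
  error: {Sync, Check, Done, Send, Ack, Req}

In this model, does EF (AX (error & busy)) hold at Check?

Sat(error & busy) = {Check, Send}
Sat(AX (error & busy)) = {s : every successor in {Check, Send}} = {Check}
EF (AX (error & busy)): least fixpoint, start Z0 = {Check}, add states with some successor in Z. Z1 = {Sync, Check}; fixed.
Sat(EF (AX (error & busy))) = {Sync, Check}
Check ∈ Sat(EF (AX (error & busy))) = {Sync, Check}, so the formula holds at Check.

Yes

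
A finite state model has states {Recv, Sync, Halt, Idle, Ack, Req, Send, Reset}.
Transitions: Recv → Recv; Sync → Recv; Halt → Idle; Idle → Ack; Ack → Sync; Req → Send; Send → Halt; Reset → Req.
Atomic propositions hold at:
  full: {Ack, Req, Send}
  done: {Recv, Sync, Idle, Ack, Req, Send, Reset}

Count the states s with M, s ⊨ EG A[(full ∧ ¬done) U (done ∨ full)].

Sat(¬done) = {Halt}
Sat(full ∧ ¬done) = ∅
Sat(done ∨ full) = {Recv, Sync, Idle, Ack, Req, Send, Reset}
A[(full ∧ ¬done) U (done ∨ full)]: least fixpoint, start Z0 = Sat((done ∨ full)) = {Recv, Sync, Idle, Ack, Req, Send, Reset}, add states in Sat(full ∧ ¬done) with every successor in Z. Already a fixed point.
Sat(A[(full ∧ ¬done) U (done ∨ full)]) = {Recv, Sync, Idle, Ack, Req, Send, Reset}
EG A[(full ∧ ¬done) U (done ∨ full)]: greatest fixpoint, start Z0 = {Recv, Sync, Idle, Ack, Req, Send, Reset}, keep only states in Sat with some successor in Z. Z1 = {Recv, Sync, Idle, Ack, Req, Reset}; Z2 = {Recv, Sync, Idle, Ack, Reset}; Z3 = {Recv, Sync, Idle, Ack}; fixed.
Sat(EG A[(full ∧ ¬done) U (done ∨ full)]) = {Recv, Sync, Idle, Ack}
|Sat(EG A[(full ∧ ¬done) U (done ∨ full)])| = |{Recv, Sync, Idle, Ack}| = 4.

4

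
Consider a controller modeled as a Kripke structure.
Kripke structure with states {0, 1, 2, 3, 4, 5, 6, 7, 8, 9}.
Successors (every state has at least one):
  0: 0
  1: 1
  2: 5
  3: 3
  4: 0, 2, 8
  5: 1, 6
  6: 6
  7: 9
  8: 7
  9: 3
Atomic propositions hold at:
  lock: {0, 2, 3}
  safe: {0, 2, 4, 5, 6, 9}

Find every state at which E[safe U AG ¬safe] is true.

Sat(¬safe) = {1, 3, 7, 8}
AG ¬safe: greatest fixpoint, start Z0 = {1, 3, 7, 8}, keep only states in Sat with every successor in Z. Z1 = {1, 3, 8}; Z2 = {1, 3}; fixed.
Sat(AG ¬safe) = {1, 3}
E[safe U AG ¬safe]: least fixpoint, start Z0 = Sat(AG ¬safe) = {1, 3}, add states in Sat(safe) with some successor in Z. Z1 = {1, 3, 5, 9}; Z2 = {1, 2, 3, 5, 9}; Z3 = {1, 2, 3, 4, 5, 9}; fixed.
Sat(E[safe U AG ¬safe]) = {1, 2, 3, 4, 5, 9}

{1, 2, 3, 4, 5, 9}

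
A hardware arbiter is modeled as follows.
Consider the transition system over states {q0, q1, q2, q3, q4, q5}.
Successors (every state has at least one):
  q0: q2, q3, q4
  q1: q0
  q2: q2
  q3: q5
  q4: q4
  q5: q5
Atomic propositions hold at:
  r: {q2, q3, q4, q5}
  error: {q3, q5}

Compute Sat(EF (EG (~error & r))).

{q0, q1, q2, q4}

Sat(~error) = {q0, q1, q2, q4}
Sat(~error & r) = {q2, q4}
EG (~error & r): greatest fixpoint, start Z0 = {q2, q4}, keep only states in Sat with some successor in Z. Already a fixed point.
Sat(EG (~error & r)) = {q2, q4}
EF (EG (~error & r)): least fixpoint, start Z0 = {q2, q4}, add states with some successor in Z. Z1 = {q0, q2, q4}; Z2 = {q0, q1, q2, q4}; fixed.
Sat(EF (EG (~error & r))) = {q0, q1, q2, q4}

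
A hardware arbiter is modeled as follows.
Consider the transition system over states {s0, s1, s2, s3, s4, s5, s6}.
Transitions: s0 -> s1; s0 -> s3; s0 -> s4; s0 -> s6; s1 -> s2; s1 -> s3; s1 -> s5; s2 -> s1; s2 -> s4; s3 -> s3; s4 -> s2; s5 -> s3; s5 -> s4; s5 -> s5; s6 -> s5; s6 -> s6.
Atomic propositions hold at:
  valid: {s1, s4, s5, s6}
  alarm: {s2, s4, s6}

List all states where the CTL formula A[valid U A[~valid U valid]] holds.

Sat(~valid) = {s0, s2, s3}
A[~valid U valid]: least fixpoint, start Z0 = Sat(valid) = {s1, s4, s5, s6}, add states in Sat(~valid) with every successor in Z. Z1 = {s1, s2, s4, s5, s6}; fixed.
Sat(A[~valid U valid]) = {s1, s2, s4, s5, s6}
A[valid U A[~valid U valid]]: least fixpoint, start Z0 = Sat(A[~valid U valid]) = {s1, s2, s4, s5, s6}, add states in Sat(valid) with every successor in Z. Already a fixed point.
Sat(A[valid U A[~valid U valid]]) = {s1, s2, s4, s5, s6}

{s1, s2, s4, s5, s6}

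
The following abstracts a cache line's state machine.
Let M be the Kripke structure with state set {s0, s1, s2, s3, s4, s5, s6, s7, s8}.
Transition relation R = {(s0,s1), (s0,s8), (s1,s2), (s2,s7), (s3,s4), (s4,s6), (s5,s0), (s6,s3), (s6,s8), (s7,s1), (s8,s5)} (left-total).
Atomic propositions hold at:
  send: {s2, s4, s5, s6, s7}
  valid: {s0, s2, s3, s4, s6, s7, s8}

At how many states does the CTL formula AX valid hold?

6

Sat(AX valid) = {s : every successor in {s0, s2, s3, s4, s6, s7, s8}} = {s1, s2, s3, s4, s5, s6}
|Sat(AX valid)| = |{s1, s2, s3, s4, s5, s6}| = 6.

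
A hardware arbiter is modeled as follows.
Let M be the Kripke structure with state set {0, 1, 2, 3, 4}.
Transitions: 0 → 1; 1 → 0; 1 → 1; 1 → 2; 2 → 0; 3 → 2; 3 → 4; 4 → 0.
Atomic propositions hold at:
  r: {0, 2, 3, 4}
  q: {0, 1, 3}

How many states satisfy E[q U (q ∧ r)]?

Sat(q ∧ r) = {0, 3}
E[q U (q ∧ r)]: least fixpoint, start Z0 = Sat((q ∧ r)) = {0, 3}, add states in Sat(q) with some successor in Z. Z1 = {0, 1, 3}; fixed.
Sat(E[q U (q ∧ r)]) = {0, 1, 3}
|Sat(E[q U (q ∧ r)])| = |{0, 1, 3}| = 3.

3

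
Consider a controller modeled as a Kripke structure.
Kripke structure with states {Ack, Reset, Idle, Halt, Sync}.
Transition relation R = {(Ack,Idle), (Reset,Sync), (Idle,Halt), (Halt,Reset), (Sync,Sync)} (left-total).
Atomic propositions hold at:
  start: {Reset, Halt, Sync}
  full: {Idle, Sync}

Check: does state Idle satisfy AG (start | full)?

Sat(start | full) = {Reset, Idle, Halt, Sync}
AG (start | full): greatest fixpoint, start Z0 = {Reset, Idle, Halt, Sync}, keep only states in Sat with every successor in Z. Already a fixed point.
Sat(AG (start | full)) = {Reset, Idle, Halt, Sync}
Idle ∈ Sat(AG (start | full)) = {Reset, Idle, Halt, Sync}, so the formula holds at Idle.

Yes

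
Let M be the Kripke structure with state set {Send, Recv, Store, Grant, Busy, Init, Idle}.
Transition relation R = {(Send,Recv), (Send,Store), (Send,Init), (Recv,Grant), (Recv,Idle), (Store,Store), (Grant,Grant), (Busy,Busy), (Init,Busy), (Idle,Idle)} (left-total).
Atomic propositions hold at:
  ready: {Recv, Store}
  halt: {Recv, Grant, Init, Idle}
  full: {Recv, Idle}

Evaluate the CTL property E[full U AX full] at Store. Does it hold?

Sat(AX full) = {s : every successor in {Recv, Idle}} = {Idle}
E[full U AX full]: least fixpoint, start Z0 = Sat(AX full) = {Idle}, add states in Sat(full) with some successor in Z. Z1 = {Recv, Idle}; fixed.
Sat(E[full U AX full]) = {Recv, Idle}
Store ∉ Sat(E[full U AX full]) = {Recv, Idle}, so the formula does not hold at Store.

No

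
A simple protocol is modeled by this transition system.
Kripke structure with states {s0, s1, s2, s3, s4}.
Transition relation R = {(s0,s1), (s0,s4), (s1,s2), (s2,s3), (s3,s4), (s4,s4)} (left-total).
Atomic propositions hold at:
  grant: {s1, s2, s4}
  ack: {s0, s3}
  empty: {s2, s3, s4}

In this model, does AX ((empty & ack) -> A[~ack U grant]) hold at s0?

Yes

Sat(empty & ack) = {s3}
Sat(~ack) = {s1, s2, s4}
A[~ack U grant]: least fixpoint, start Z0 = Sat(grant) = {s1, s2, s4}, add states in Sat(~ack) with every successor in Z. Already a fixed point.
Sat(A[~ack U grant]) = {s1, s2, s4}
Sat((empty & ack) -> A[~ack U grant]) = {s0, s1, s2, s4}
Sat(AX ((empty & ack) -> A[~ack U grant])) = {s : every successor in {s0, s1, s2, s4}} = {s0, s1, s3, s4}
s0 ∈ Sat(AX ((empty & ack) -> A[~ack U grant])) = {s0, s1, s3, s4}, so the formula holds at s0.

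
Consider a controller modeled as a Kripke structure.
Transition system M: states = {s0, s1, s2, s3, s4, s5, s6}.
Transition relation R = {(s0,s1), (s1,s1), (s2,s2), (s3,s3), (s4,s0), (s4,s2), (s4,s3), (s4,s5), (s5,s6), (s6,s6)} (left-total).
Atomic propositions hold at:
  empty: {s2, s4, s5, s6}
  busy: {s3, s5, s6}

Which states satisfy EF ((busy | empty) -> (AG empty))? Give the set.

Sat(busy | empty) = {s2, s3, s4, s5, s6}
AG empty: greatest fixpoint, start Z0 = {s2, s4, s5, s6}, keep only states in Sat with every successor in Z. Z1 = {s2, s5, s6}; fixed.
Sat(AG empty) = {s2, s5, s6}
Sat((busy | empty) -> (AG empty)) = {s0, s1, s2, s5, s6}
EF ((busy | empty) -> (AG empty)): least fixpoint, start Z0 = {s0, s1, s2, s5, s6}, add states with some successor in Z. Z1 = {s0, s1, s2, s4, s5, s6}; fixed.
Sat(EF ((busy | empty) -> (AG empty))) = {s0, s1, s2, s4, s5, s6}

{s0, s1, s2, s4, s5, s6}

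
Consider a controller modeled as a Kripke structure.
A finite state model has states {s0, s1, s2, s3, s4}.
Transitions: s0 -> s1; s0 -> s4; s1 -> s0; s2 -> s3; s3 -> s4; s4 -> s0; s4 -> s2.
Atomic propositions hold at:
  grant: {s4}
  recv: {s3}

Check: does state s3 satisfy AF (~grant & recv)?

Yes

Sat(~grant) = {s0, s1, s2, s3}
Sat(~grant & recv) = {s3}
AF (~grant & recv): least fixpoint, start Z0 = {s3}, add states with every successor in Z. Z1 = {s2, s3}; fixed.
Sat(AF (~grant & recv)) = {s2, s3}
s3 ∈ Sat(AF (~grant & recv)) = {s2, s3}, so the formula holds at s3.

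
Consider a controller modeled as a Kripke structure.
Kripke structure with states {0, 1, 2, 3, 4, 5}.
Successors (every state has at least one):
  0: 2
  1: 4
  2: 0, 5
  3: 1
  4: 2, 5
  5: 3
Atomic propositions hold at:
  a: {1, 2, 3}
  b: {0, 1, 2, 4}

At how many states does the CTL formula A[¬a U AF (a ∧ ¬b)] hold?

2

Sat(¬a) = {0, 4, 5}
Sat(¬b) = {3, 5}
Sat(a ∧ ¬b) = {3}
AF (a ∧ ¬b): least fixpoint, start Z0 = {3}, add states with every successor in Z. Z1 = {3, 5}; fixed.
Sat(AF (a ∧ ¬b)) = {3, 5}
A[¬a U AF (a ∧ ¬b)]: least fixpoint, start Z0 = Sat(AF (a ∧ ¬b)) = {3, 5}, add states in Sat(¬a) with every successor in Z. Already a fixed point.
Sat(A[¬a U AF (a ∧ ¬b)]) = {3, 5}
|Sat(A[¬a U AF (a ∧ ¬b)])| = |{3, 5}| = 2.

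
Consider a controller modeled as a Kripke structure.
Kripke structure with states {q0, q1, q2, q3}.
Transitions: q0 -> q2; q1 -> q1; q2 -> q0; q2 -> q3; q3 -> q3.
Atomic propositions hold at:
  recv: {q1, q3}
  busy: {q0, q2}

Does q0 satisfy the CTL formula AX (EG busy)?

EG busy: greatest fixpoint, start Z0 = {q0, q2}, keep only states in Sat with some successor in Z. Already a fixed point.
Sat(EG busy) = {q0, q2}
Sat(AX (EG busy)) = {s : every successor in {q0, q2}} = {q0}
q0 ∈ Sat(AX (EG busy)) = {q0}, so the formula holds at q0.

Yes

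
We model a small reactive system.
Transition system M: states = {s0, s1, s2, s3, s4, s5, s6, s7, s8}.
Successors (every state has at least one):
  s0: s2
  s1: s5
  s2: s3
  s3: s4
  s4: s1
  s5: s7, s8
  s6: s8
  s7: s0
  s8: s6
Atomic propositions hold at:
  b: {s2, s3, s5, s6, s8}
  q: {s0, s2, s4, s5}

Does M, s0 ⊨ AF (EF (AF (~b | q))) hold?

Yes

Sat(~b) = {s0, s1, s4, s7}
Sat(~b | q) = {s0, s1, s2, s4, s5, s7}
AF (~b | q): least fixpoint, start Z0 = {s0, s1, s2, s4, s5, s7}, add states with every successor in Z. Z1 = {s0, s1, s2, s3, s4, s5, s7}; fixed.
Sat(AF (~b | q)) = {s0, s1, s2, s3, s4, s5, s7}
EF (AF (~b | q)): least fixpoint, start Z0 = {s0, s1, s2, s3, s4, s5, s7}, add states with some successor in Z. Already a fixed point.
Sat(EF (AF (~b | q))) = {s0, s1, s2, s3, s4, s5, s7}
AF (EF (AF (~b | q))): least fixpoint, start Z0 = {s0, s1, s2, s3, s4, s5, s7}, add states with every successor in Z. Already a fixed point.
Sat(AF (EF (AF (~b | q)))) = {s0, s1, s2, s3, s4, s5, s7}
s0 ∈ Sat(AF (EF (AF (~b | q)))) = {s0, s1, s2, s3, s4, s5, s7}, so the formula holds at s0.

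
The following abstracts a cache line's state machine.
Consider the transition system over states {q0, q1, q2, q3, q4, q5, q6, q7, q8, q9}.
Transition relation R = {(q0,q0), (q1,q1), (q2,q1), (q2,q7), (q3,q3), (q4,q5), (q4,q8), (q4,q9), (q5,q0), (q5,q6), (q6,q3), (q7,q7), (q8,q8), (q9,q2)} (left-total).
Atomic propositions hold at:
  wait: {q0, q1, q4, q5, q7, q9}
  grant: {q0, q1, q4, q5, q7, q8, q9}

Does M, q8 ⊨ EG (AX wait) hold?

Sat(AX wait) = {s : every successor in {q0, q1, q4, q5, q7, q9}} = {q0, q1, q2, q7}
EG (AX wait): greatest fixpoint, start Z0 = {q0, q1, q2, q7}, keep only states in Sat with some successor in Z. Already a fixed point.
Sat(EG (AX wait)) = {q0, q1, q2, q7}
q8 ∉ Sat(EG (AX wait)) = {q0, q1, q2, q7}, so the formula does not hold at q8.

No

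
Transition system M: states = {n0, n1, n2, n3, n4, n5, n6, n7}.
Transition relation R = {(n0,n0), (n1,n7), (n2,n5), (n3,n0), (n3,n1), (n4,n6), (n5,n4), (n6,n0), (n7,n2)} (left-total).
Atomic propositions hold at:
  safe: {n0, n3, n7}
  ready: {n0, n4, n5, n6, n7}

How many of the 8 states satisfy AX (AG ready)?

AG ready: greatest fixpoint, start Z0 = {n0, n4, n5, n6, n7}, keep only states in Sat with every successor in Z. Z1 = {n0, n4, n5, n6}; fixed.
Sat(AG ready) = {n0, n4, n5, n6}
Sat(AX (AG ready)) = {s : every successor in {n0, n4, n5, n6}} = {n0, n2, n4, n5, n6}
|Sat(AX (AG ready))| = |{n0, n2, n4, n5, n6}| = 5.

5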